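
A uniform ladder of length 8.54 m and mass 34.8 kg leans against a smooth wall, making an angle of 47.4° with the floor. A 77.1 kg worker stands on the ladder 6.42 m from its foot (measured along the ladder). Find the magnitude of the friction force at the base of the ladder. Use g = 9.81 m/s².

f ≈ 680 N

Choose the foot of the ladder as the axis so the floor normal and friction both act there and drop out.
Ladder weight 34.8×9.81 = 341.4 N acts at 4.27 m along the ladder; its horizontal arm is 4.27·cos47.4° = 2.89 m → τ = 986.6 N·m clockwise.
Worker: 77.1×9.81 = 756.4 N at 6.42 m → arm 4.346 m → τ = 3287 N·m clockwise.
Wall normal N acts horizontally at the top; its moment arm is the height L sinθ = 8.54·sin47.4° = 6.286 m, counterclockwise.
Balancing moments: N × 6.286 = 4274, giving N = 680 N.
ΣFx = 0: friction at the foot balances the wall's push, so f = N_wall = 680 N.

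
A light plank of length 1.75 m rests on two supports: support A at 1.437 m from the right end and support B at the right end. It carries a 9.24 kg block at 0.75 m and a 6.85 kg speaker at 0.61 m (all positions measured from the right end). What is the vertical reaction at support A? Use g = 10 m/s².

Taking torques about support B:
Block: 9.24 × 10 = 92.4 N down at 0.75 m → arm 0.75 m, τ = 92.4 × 0.75 = 69.3 N·m counterclockwise.
Speaker: 6.85 × 10 = 68.5 N down at 0.61 m → arm 0.61 m, τ = 68.5 × 0.61 = 41.78 N·m counterclockwise.
Net load moment about support B = 111.1 N·m counterclockwise.
Reaction R at support A is upward at 1.437 m, arm 1.437 m → moment R × 1.437 clockwise.
For rotational equilibrium, R × 1.437 = 111.1, so R = 77.3 N.

R_A ≈ 77.3 N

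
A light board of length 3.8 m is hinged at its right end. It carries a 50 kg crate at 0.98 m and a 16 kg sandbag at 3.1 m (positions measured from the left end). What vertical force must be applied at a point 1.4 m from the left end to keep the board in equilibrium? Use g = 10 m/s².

Take moments about the right end.
Crate: 50 × 10 = 500 N down at 0.98 m → arm 2.82 m, τ = 500 × 2.82 = 1410 N·m counterclockwise.
Sandbag: 16 × 10 = 160 N down at 3.1 m → arm 0.7 m, τ = 160 × 0.7 = 112 N·m counterclockwise.
Net moment of the loads = 1522 N·m counterclockwise.
The upward force F acts at a point 1.4 m from the left end, arm 2.4 m, giving F × 2.4 clockwise.
Balancing moments: F × 2.4 = 1522, giving F = 1522 / 2.4 = 634 N.

F ≈ 634 N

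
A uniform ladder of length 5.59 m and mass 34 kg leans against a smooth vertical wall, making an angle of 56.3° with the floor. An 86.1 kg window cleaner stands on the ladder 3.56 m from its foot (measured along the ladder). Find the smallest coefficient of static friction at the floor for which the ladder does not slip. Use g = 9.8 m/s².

μ_min ≈ 0.399

Sum moments about the foot of the ladder (the floor normal and friction both act there and drop out).
Ladder weight 34×9.8 = 333.2 N acts at 2.795 m along the ladder; its horizontal arm is 2.795·cos56.3° = 1.551 m → τ = 516.8 N·m clockwise.
Window cleaner: 86.1×9.8 = 843.8 N at 3.56 m → arm 1.975 m → τ = 1667 N·m clockwise.
Wall normal N acts horizontally at the top; its moment arm is the height L sinθ = 5.59·sin56.3° = 4.651 m, counterclockwise.
Balancing moments: N × 4.651 = 2184, giving N = 469.6 N.
ΣFx = 0 ⇒ f = N_wall = 469.6 N. ΣFy = 0 ⇒ N_floor = 1177 N.
μ_min = f / N_floor = 469.6 / 1177 = 0.399.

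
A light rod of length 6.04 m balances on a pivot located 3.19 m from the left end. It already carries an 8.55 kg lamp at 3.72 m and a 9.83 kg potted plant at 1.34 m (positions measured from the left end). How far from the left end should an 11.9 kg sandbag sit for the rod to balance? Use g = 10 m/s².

x ≈ 4.34 m from the left end

Taking torques about the pivot (at 3.19 m from the left end):
Lamp: 8.55 × 10 = 85.5 N down at 3.72 m → arm 0.53 m, τ = 85.5 × 0.53 = 45.32 N·m clockwise.
Potted plant: 9.83 × 10 = 98.3 N down at 1.34 m → arm 1.85 m, τ = 98.3 × 1.85 = 181.9 N·m counterclockwise.
Net moment of existing loads = 136.6 N·m counterclockwise.
The sandbag weighs 11.9 × 10 = 119 N and must supply an equal clockwise moment, so its lever arm about the pivot is 136.6 / 119 = 1.15 m.
That puts it at 3.19 + 1.15 = 4.34 m from the left end.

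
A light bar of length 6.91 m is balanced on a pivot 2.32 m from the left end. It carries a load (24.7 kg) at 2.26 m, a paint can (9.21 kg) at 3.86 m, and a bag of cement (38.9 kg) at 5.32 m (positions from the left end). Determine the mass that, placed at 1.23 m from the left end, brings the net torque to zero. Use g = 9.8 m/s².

Choose the pivot (at 2.32 m from the left end) as the axis so the support reaction has zero arm there.
Load: 24.7 × 9.8 = 242.1 N down at 2.26 m → arm 0.06 m, τ = 242.1 × 0.06 = 14.53 N·m counterclockwise.
Paint can: 9.21 × 9.8 = 90.26 N down at 3.86 m → arm 1.54 m, τ = 90.26 × 1.54 = 139 N·m clockwise.
Bag of cement: 38.9 × 9.8 = 381.2 N down at 5.32 m → arm 3 m, τ = 381.2 × 3 = 1144 N·m clockwise.
Net moment of known loads = 1268 N·m clockwise.
An unknown mass m at 1.23 m has arm 1.09 m; its moment is m·g·1.09 counterclockwise.
Setting net torque to zero: m × 9.8 × 1.09 = 1268 → m = 1268 / (9.8 × 1.09) = 119 kg.

m ≈ 119 kg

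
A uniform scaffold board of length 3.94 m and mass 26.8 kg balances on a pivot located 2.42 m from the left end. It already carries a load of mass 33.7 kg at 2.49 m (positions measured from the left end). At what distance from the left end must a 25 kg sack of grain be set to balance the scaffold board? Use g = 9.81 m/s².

Taking torques about the pivot (at 2.42 m from the left end):
Beam weight: 26.8 × 9.81 = 262.9 N down at 1.97 m → arm 0.45 m, τ = 262.9 × 0.45 = 118.3 N·m counterclockwise.
Load: 33.7 × 9.81 = 330.6 N down at 2.49 m → arm 0.07 m, τ = 330.6 × 0.07 = 23.14 N·m clockwise.
Net moment of existing loads = 95.16 N·m counterclockwise.
The sack of grain weighs 25 × 9.81 = 245.2 N and must supply an equal clockwise moment, so its lever arm about the pivot is 95.16 / 245.2 = 0.388 m.
That puts it at 2.42 + 0.388 = 2.81 m from the left end.

x ≈ 2.81 m from the left end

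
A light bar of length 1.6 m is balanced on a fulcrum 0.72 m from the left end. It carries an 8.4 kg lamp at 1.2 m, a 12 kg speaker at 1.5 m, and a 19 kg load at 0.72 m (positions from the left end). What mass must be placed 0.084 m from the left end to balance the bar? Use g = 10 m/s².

m ≈ 21.1 kg

Choose the fulcrum (at 0.72 m from the left end) as the axis so the support reaction has zero arm there.
Lamp: 8.4 × 10 = 84 N down at 1.2 m → arm 0.48 m, τ = 84 × 0.48 = 40.32 N·m clockwise.
Speaker: 12 × 10 = 120 N down at 1.5 m → arm 0.78 m, τ = 120 × 0.78 = 93.6 N·m clockwise.
Load: acts at the fulcrum, moment arm 0 → no torque.
Net moment of known loads = 133.9 N·m clockwise.
An unknown mass m at 0.084 m has arm 0.636 m; its moment is m·g·0.636 counterclockwise.
Balancing moments: m × 10 × 0.636 = 133.9, giving m = 133.9 / (10 × 0.636) = 21.1 kg.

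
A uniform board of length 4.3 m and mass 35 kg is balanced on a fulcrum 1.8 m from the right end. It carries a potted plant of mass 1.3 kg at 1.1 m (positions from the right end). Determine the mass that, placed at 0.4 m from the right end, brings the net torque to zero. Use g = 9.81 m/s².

About the fulcrum (at 1.8 m from the right end):
Beam weight: 35 × 9.81 = 343.4 N down at 2.15 m → arm 0.35 m, τ = 343.4 × 0.35 = 120.2 N·m counterclockwise.
Potted plant: 1.3 × 9.81 = 12.75 N down at 1.1 m → arm 0.7 m, τ = 12.75 × 0.7 = 8.925 N·m clockwise.
Net moment of known loads = 111.3 N·m counterclockwise.
An unknown mass m at 0.4 m has arm 1.4 m; its moment is m·g·1.4 clockwise.
Στ = 0 ⇒ m × 9.81 × 1.4 = 111.3 ⇒ m = 111.3 / (9.81 × 1.4) = 8.1 kg.

m ≈ 8.1 kg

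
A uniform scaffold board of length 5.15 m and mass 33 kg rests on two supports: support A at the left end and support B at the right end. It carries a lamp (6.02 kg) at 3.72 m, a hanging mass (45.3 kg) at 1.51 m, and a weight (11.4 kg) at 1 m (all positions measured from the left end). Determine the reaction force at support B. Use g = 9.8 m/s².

R_B ≈ 356 N

About support A:
Beam weight: 33 × 9.8 = 323.4 N down at 2.575 m → arm 2.575 m, τ = 323.4 × 2.575 = 832.8 N·m clockwise.
Lamp: 6.02 × 9.8 = 59 N down at 3.72 m → arm 3.72 m, τ = 59 × 3.72 = 219.5 N·m clockwise.
Hanging mass: 45.3 × 9.8 = 443.9 N down at 1.51 m → arm 1.51 m, τ = 443.9 × 1.51 = 670.3 N·m clockwise.
Weight: 11.4 × 9.8 = 111.7 N down at 1 m → arm 1 m, τ = 111.7 × 1 = 111.7 N·m clockwise.
Net load moment about support A = 1834 N·m clockwise.
Reaction R at support B is upward at 5.15 m, arm 5.15 m → moment R × 5.15 counterclockwise.
Balancing moments: R × 5.15 = 1834, giving R = 356 N.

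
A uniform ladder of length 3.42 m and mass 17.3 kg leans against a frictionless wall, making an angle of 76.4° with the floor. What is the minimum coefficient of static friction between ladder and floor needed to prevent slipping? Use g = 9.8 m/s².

Choose the foot of the ladder as the axis so the floor normal and friction both act there and drop out.
Ladder weight 17.3×9.8 = 169.5 N acts at 1.71 m along the ladder; its horizontal arm is 1.71·cos76.4° = 0.4021 m → τ = 68.16 N·m clockwise.
Wall normal N acts horizontally at the top; its moment arm is the height L sinθ = 3.42·sin76.4° = 3.324 m, counterclockwise.
Στ = 0 ⇒ N × 3.324 = 68.16 ⇒ N = 20.51 N.
ΣFx = 0 ⇒ f = N_wall = 20.51 N. ΣFy = 0 ⇒ N_floor = 169.5 N.
μ_min = f / N_floor = 20.51 / 169.5 = 0.121.

μ_min ≈ 0.121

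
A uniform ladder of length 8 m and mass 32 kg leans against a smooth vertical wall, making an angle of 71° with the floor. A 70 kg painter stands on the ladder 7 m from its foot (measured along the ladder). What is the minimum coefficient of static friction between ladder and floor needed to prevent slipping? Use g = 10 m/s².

μ_min ≈ 0.261

Sum moments about the foot of the ladder (the floor normal and friction both act there and drop out).
Ladder weight 32×10 = 320 N acts at 4 m along the ladder; its horizontal arm is 4·cos71° = 1.302 m → τ = 416.6 N·m clockwise.
Painter: 70×10 = 700 N at 7 m → arm 2.279 m → τ = 1595 N·m clockwise.
Wall normal N acts horizontally at the top; its moment arm is the height L sinθ = 8·sin71° = 7.564 m, counterclockwise.
Στ = 0 ⇒ N × 7.564 = 2012 ⇒ N = 266 N.
ΣFx = 0 ⇒ f = N_wall = 266 N. ΣFy = 0 ⇒ N_floor = 1020 N.
μ_min = f / N_floor = 266 / 1020 = 0.261.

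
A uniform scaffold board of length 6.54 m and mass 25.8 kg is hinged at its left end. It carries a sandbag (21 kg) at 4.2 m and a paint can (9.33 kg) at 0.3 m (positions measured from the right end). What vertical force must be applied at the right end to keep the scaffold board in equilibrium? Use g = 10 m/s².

Sum moments about the left end (the unknown pivot reaction has zero arm there).
Beam weight: 25.8 × 10 = 258 N down at 3.27 m → arm 3.27 m, τ = 258 × 3.27 = 843.7 N·m clockwise.
Sandbag: 21 × 10 = 210 N down at 4.2 m → arm 2.34 m, τ = 210 × 2.34 = 491.4 N·m clockwise.
Paint can: 9.33 × 10 = 93.3 N down at 0.3 m → arm 6.24 m, τ = 93.3 × 6.24 = 582.2 N·m clockwise.
Net moment of the loads = 1917 N·m clockwise.
The upward force F acts at the right end, arm 6.54 m, giving F × 6.54 counterclockwise.
Στ = 0 ⇒ F × 6.54 = 1917 ⇒ F = 1917 / 6.54 = 293 N.

F ≈ 293 N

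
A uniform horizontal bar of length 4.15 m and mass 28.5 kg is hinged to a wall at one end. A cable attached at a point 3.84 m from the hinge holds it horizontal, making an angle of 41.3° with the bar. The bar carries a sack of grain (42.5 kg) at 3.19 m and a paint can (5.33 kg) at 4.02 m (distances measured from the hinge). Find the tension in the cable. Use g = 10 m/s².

T ≈ 853 N

Taking torques about the hinge:
Beam weight: 28.5 × 10 = 285 N down at 2.075 m → arm 2.075 m, τ = 285 × 2.075 = 591.4 N·m clockwise.
Sack of grain: 42.5 × 10 = 425 N down at 3.19 m → arm 3.19 m, τ = 425 × 3.19 = 1356 N·m clockwise.
Paint can: 5.33 × 10 = 53.3 N down at 4.02 m → arm 4.02 m, τ = 53.3 × 4.02 = 214.3 N·m clockwise.
Total clockwise load moment = 2162 N·m.
The cable tension T acts at 3.84 m; only its component perpendicular to the bar, T sinθ, produces torque. sin 41.3° = 0.66.
Στ = 0 ⇒ T × 3.84 × 0.66 = 2162 ⇒ T = 2162 / 2.534 = 853 N.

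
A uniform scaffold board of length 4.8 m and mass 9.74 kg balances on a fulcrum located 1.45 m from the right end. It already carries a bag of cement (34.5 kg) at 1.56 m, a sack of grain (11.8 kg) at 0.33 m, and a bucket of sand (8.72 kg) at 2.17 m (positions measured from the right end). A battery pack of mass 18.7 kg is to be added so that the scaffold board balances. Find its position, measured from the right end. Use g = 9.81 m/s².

x ≈ 1.12 m from the right end

Choose the fulcrum (at 1.45 m from the right end) as the axis so the support reaction has zero arm there.
Beam weight: 9.74 × 9.81 = 95.55 N down at 2.4 m → arm 0.95 m, τ = 95.55 × 0.95 = 90.77 N·m counterclockwise.
Bag of cement: 34.5 × 9.81 = 338.4 N down at 1.56 m → arm 0.11 m, τ = 338.4 × 0.11 = 37.22 N·m counterclockwise.
Sack of grain: 11.8 × 9.81 = 115.8 N down at 0.33 m → arm 1.12 m, τ = 115.8 × 1.12 = 129.7 N·m clockwise.
Bucket of sand: 8.72 × 9.81 = 85.54 N down at 2.17 m → arm 0.72 m, τ = 85.54 × 0.72 = 61.59 N·m counterclockwise.
Net moment of existing loads = 59.88 N·m counterclockwise.
The battery pack weighs 18.7 × 9.81 = 183.4 N and must supply an equal clockwise moment, so its lever arm about the fulcrum is 59.88 / 183.4 = 0.326 m.
That puts it at 1.45 − 0.326 = 1.12 m from the right end.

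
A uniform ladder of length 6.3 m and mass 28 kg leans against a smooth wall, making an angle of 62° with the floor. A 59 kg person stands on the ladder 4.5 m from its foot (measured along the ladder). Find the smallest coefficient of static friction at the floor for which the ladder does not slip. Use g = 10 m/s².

μ_min ≈ 0.343

Taking torques about the foot of the ladder:
Ladder weight 28×10 = 280 N acts at 3.15 m along the ladder; its horizontal arm is 3.15·cos62° = 1.479 m → τ = 414.1 N·m clockwise.
Person: 59×10 = 590 N at 4.5 m → arm 2.113 m → τ = 1247 N·m clockwise.
Wall normal N acts horizontally at the top; its moment arm is the height L sinθ = 6.3·sin62° = 5.563 m, counterclockwise.
Στ = 0 ⇒ N × 5.563 = 1661 ⇒ N = 298.6 N.
ΣFx = 0 ⇒ f = N_wall = 298.6 N. ΣFy = 0 ⇒ N_floor = 870 N.
μ_min = f / N_floor = 298.6 / 870 = 0.343.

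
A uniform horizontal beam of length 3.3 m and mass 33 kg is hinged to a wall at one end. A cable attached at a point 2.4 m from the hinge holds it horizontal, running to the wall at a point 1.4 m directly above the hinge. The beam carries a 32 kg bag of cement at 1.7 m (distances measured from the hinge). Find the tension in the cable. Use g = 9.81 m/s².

Taking torques about the hinge:
Beam weight: 33 × 9.81 = 323.7 N down at 1.65 m → arm 1.65 m, τ = 323.7 × 1.65 = 534.1 N·m clockwise.
Bag of cement: 32 × 9.81 = 313.9 N down at 1.7 m → arm 1.7 m, τ = 313.9 × 1.7 = 533.6 N·m clockwise.
Total clockwise load moment = 1068 N·m.
The cable tension T acts at 2.4 m; only its component perpendicular to the beam, T sinθ, produces torque. sinθ = h/√(h²+d²) = 1.4/√(1.4²+2.4²) = 0.5039.
Balancing moments: T × 2.4 × 0.5039 = 1068, giving T = 1068 / 1.209 = 883 N.

T ≈ 883 N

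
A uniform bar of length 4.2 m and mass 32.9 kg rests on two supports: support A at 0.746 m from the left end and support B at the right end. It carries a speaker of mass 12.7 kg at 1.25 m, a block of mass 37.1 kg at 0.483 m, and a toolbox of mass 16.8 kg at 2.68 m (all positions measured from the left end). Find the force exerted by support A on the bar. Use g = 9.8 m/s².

R_A ≈ 766 N

Choose support B as the axis so its reaction then has zero moment arm.
Beam weight: 32.9 × 9.8 = 322.4 N down at 2.1 m → arm 2.1 m, τ = 322.4 × 2.1 = 677 N·m counterclockwise.
Speaker: 12.7 × 9.8 = 124.5 N down at 1.25 m → arm 2.95 m, τ = 124.5 × 2.95 = 367.3 N·m counterclockwise.
Block: 37.1 × 9.8 = 363.6 N down at 0.483 m → arm 3.717 m, τ = 363.6 × 3.717 = 1352 N·m counterclockwise.
Toolbox: 16.8 × 9.8 = 164.6 N down at 2.68 m → arm 1.52 m, τ = 164.6 × 1.52 = 250.2 N·m counterclockwise.
Net load moment about support B = 2646 N·m counterclockwise.
Reaction R at support A is upward at 0.746 m, arm 3.454 m → moment R × 3.454 clockwise.
Balancing moments: R × 3.454 = 2646, giving R = 766 N.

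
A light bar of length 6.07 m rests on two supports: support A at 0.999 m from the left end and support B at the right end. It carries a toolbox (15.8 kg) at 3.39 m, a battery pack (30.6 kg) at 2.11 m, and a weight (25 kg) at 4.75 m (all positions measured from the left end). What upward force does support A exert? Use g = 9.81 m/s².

Take moments about support B.
Toolbox: 15.8 × 9.81 = 155 N down at 3.39 m → arm 2.68 m, τ = 155 × 2.68 = 415.4 N·m counterclockwise.
Battery pack: 30.6 × 9.81 = 300.2 N down at 2.11 m → arm 3.96 m, τ = 300.2 × 3.96 = 1189 N·m counterclockwise.
Weight: 25 × 9.81 = 245.2 N down at 4.75 m → arm 1.32 m, τ = 245.2 × 1.32 = 323.7 N·m counterclockwise.
Net load moment about support B = 1928 N·m counterclockwise.
Reaction R at support A is upward at 0.999 m, arm 5.071 m → moment R × 5.071 clockwise.
Στ = 0 ⇒ R × 5.071 = 1928 ⇒ R = 380 N.

R_A ≈ 380 N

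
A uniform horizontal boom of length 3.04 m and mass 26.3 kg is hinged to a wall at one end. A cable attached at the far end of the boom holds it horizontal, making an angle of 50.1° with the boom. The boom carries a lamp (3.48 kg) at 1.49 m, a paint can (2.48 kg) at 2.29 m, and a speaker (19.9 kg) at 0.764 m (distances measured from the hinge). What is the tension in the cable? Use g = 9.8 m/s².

Choose the hinge as the axis so the unknown hinge reaction has zero arm there.
Beam weight: 26.3 × 9.8 = 257.7 N down at 1.52 m → arm 1.52 m, τ = 257.7 × 1.52 = 391.7 N·m clockwise.
Lamp: 3.48 × 9.8 = 34.1 N down at 1.49 m → arm 1.49 m, τ = 34.1 × 1.49 = 50.81 N·m clockwise.
Paint can: 2.48 × 9.8 = 24.3 N down at 2.29 m → arm 2.29 m, τ = 24.3 × 2.29 = 55.65 N·m clockwise.
Speaker: 19.9 × 9.8 = 195 N down at 0.764 m → arm 0.764 m, τ = 195 × 0.764 = 149 N·m clockwise.
Total clockwise load moment = 647.2 N·m.
The cable tension T acts at 3.04 m; only its component perpendicular to the boom, T sinθ, produces torque. sin 50.1° = 0.7672.
Στ = 0 ⇒ T × 3.04 × 0.7672 = 647.2 ⇒ T = 647.2 / 2.332 = 278 N.

T ≈ 278 N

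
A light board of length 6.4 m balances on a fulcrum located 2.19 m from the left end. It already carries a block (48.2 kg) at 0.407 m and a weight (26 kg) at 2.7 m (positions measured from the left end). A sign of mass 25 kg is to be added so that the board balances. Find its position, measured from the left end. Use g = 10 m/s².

x ≈ 5.1 m from the left end

Choose the fulcrum (at 2.19 m from the left end) as the axis so the support reaction has zero arm there.
Block: 48.2 × 10 = 482 N down at 0.407 m → arm 1.783 m, τ = 482 × 1.783 = 859.4 N·m counterclockwise.
Weight: 26 × 10 = 260 N down at 2.7 m → arm 0.51 m, τ = 260 × 0.51 = 132.6 N·m clockwise.
Net moment of existing loads = 726.8 N·m counterclockwise.
The sign weighs 25 × 10 = 250 N and must supply an equal clockwise moment, so its lever arm about the fulcrum is 726.8 / 250 = 2.91 m.
That puts it at 2.19 + 2.91 = 5.1 m from the left end.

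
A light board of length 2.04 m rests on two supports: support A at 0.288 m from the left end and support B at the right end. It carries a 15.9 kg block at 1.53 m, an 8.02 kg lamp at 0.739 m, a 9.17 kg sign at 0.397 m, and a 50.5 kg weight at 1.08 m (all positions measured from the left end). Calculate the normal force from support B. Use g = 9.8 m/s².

R_B ≈ 360 N

About support A:
Block: 15.9 × 9.8 = 155.8 N down at 1.53 m → arm 1.242 m, τ = 155.8 × 1.242 = 193.5 N·m clockwise.
Lamp: 8.02 × 9.8 = 78.6 N down at 0.739 m → arm 0.451 m, τ = 78.6 × 0.451 = 35.45 N·m clockwise.
Sign: 9.17 × 9.8 = 89.87 N down at 0.397 m → arm 0.109 m, τ = 89.87 × 0.109 = 9.796 N·m clockwise.
Weight: 50.5 × 9.8 = 494.9 N down at 1.08 m → arm 0.792 m, τ = 494.9 × 0.792 = 392 N·m clockwise.
Net load moment about support A = 630.7 N·m clockwise.
Reaction R at support B is upward at 2.04 m, arm 1.752 m → moment R × 1.752 counterclockwise.
Setting net torque to zero: R × 1.752 = 630.7 → R = 360 N.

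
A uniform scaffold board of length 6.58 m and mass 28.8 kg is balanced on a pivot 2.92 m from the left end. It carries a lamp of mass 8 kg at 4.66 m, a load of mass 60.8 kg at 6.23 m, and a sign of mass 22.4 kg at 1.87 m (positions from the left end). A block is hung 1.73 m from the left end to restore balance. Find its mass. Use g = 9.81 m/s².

m ≈ 170 kg

Take moments about the pivot (at 2.92 m from the left end).
Beam weight: 28.8 × 9.81 = 282.5 N down at 3.29 m → arm 0.37 m, τ = 282.5 × 0.37 = 104.5 N·m clockwise.
Lamp: 8 × 9.81 = 78.48 N down at 4.66 m → arm 1.74 m, τ = 78.48 × 1.74 = 136.6 N·m clockwise.
Load: 60.8 × 9.81 = 596.4 N down at 6.23 m → arm 3.31 m, τ = 596.4 × 3.31 = 1974 N·m clockwise.
Sign: 22.4 × 9.81 = 219.7 N down at 1.87 m → arm 1.05 m, τ = 219.7 × 1.05 = 230.7 N·m counterclockwise.
Net moment of known loads = 1984 N·m clockwise.
An unknown mass m at 1.73 m has arm 1.19 m; its moment is m·g·1.19 counterclockwise.
Setting net torque to zero: m × 9.81 × 1.19 = 1984 → m = 1984 / (9.81 × 1.19) = 170 kg.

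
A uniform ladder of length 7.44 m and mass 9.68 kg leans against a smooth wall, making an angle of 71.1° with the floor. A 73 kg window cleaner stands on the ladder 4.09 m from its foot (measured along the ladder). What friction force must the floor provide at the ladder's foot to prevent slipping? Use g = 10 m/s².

Choose the foot of the ladder as the axis so the floor normal and friction both act there and drop out.
Ladder weight 9.68×10 = 96.8 N acts at 3.72 m along the ladder; its horizontal arm is 3.72·cos71.1° = 1.205 m → τ = 116.6 N·m clockwise.
Window cleaner: 73×10 = 730 N at 4.09 m → arm 1.325 m → τ = 967.2 N·m clockwise.
Wall normal N acts horizontally at the top; its moment arm is the height L sinθ = 7.44·sin71.1° = 7.039 m, counterclockwise.
Στ = 0 ⇒ N × 7.039 = 1084 ⇒ N = 154 N.
ΣFx = 0: friction at the foot balances the wall's push, so f = N_wall = 154 N.

f ≈ 154 N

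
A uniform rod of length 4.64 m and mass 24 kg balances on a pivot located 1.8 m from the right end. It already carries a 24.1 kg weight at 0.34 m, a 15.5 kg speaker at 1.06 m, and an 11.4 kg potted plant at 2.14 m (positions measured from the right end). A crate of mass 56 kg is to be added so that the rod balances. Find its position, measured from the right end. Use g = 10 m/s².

x ≈ 2.34 m from the right end

Take moments about the pivot (at 1.8 m from the right end).
Beam weight: 24 × 10 = 240 N down at 2.32 m → arm 0.52 m, τ = 240 × 0.52 = 124.8 N·m counterclockwise.
Weight: 24.1 × 10 = 241 N down at 0.34 m → arm 1.46 m, τ = 241 × 1.46 = 351.9 N·m clockwise.
Speaker: 15.5 × 10 = 155 N down at 1.06 m → arm 0.74 m, τ = 155 × 0.74 = 114.7 N·m clockwise.
Potted plant: 11.4 × 10 = 114 N down at 2.14 m → arm 0.34 m, τ = 114 × 0.34 = 38.76 N·m counterclockwise.
Net moment of existing loads = 303 N·m clockwise.
The crate weighs 56 × 10 = 560 N and must supply an equal counterclockwise moment, so its lever arm about the pivot is 303 / 560 = 0.541 m.
That puts it at 1.8 + 0.541 = 2.34 m from the right end.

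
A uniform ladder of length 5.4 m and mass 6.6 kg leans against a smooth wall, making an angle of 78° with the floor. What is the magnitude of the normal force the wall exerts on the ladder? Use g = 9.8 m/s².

N_wall ≈ 6.87 N

Choose the foot of the ladder as the axis so the floor normal and friction both act there and drop out.
Ladder weight 6.6×9.8 = 64.68 N acts at 2.7 m along the ladder; its horizontal arm is 2.7·cos78° = 0.5614 m → τ = 36.31 N·m clockwise.
Wall normal N acts horizontally at the top; its moment arm is the height L sinθ = 5.4·sin78° = 5.282 m, counterclockwise.
Balancing moments: N × 5.282 = 36.31, giving N = 6.87 N.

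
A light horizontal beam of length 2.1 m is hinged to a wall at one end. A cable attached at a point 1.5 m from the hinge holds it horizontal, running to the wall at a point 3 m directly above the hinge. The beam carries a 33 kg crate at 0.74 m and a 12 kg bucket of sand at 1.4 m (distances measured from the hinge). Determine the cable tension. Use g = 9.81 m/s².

Take moments about the hinge.
Crate: 33 × 9.81 = 323.7 N down at 0.74 m → arm 0.74 m, τ = 323.7 × 0.74 = 239.5 N·m clockwise.
Bucket of sand: 12 × 9.81 = 117.7 N down at 1.4 m → arm 1.4 m, τ = 117.7 × 1.4 = 164.8 N·m clockwise.
Total clockwise load moment = 404.3 N·m.
The cable tension T acts at 1.5 m; only its component perpendicular to the beam, T sinθ, produces torque. sinθ = h/√(h²+d²) = 3/√(3²+1.5²) = 0.8944.
Setting net torque to zero: T × 1.5 × 0.8944 = 404.3 → T = 404.3 / 1.342 = 301 N.

T ≈ 301 N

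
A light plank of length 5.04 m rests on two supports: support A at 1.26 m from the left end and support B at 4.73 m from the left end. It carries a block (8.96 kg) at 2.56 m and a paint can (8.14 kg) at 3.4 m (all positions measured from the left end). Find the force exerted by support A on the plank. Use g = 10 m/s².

R_A ≈ 87.2 N

About support B:
Block: 8.96 × 10 = 89.6 N down at 2.56 m → arm 2.17 m, τ = 89.6 × 2.17 = 194.4 N·m counterclockwise.
Paint can: 8.14 × 10 = 81.4 N down at 3.4 m → arm 1.33 m, τ = 81.4 × 1.33 = 108.3 N·m counterclockwise.
Net load moment about support B = 302.7 N·m counterclockwise.
Reaction R at support A is upward at 1.26 m, arm 3.47 m → moment R × 3.47 clockwise.
Στ = 0 ⇒ R × 3.47 = 302.7 ⇒ R = 87.2 N.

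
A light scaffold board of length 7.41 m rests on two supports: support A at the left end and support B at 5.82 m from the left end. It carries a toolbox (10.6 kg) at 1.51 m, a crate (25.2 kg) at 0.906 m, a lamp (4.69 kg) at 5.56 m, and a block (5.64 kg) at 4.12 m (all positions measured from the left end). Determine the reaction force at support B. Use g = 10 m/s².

Take moments about support A.
Toolbox: 10.6 × 10 = 106 N down at 1.51 m → arm 1.51 m, τ = 106 × 1.51 = 160.1 N·m clockwise.
Crate: 25.2 × 10 = 252 N down at 0.906 m → arm 0.906 m, τ = 252 × 0.906 = 228.3 N·m clockwise.
Lamp: 4.69 × 10 = 46.9 N down at 5.56 m → arm 5.56 m, τ = 46.9 × 5.56 = 260.8 N·m clockwise.
Block: 5.64 × 10 = 56.4 N down at 4.12 m → arm 4.12 m, τ = 56.4 × 4.12 = 232.4 N·m clockwise.
Net load moment about support A = 881.6 N·m clockwise.
Reaction R at support B is upward at 5.82 m, arm 5.82 m → moment R × 5.82 counterclockwise.
Στ = 0 ⇒ R × 5.82 = 881.6 ⇒ R = 151 N.

R_B ≈ 151 N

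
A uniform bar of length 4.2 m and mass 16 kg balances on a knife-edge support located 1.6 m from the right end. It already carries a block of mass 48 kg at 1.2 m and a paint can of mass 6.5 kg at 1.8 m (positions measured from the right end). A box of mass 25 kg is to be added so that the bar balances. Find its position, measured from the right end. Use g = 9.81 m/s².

About the knife-edge support (at 1.6 m from the right end):
Beam weight: 16 × 9.81 = 157 N down at 2.1 m → arm 0.5 m, τ = 157 × 0.5 = 78.5 N·m counterclockwise.
Block: 48 × 9.81 = 470.9 N down at 1.2 m → arm 0.4 m, τ = 470.9 × 0.4 = 188.4 N·m clockwise.
Paint can: 6.5 × 9.81 = 63.77 N down at 1.8 m → arm 0.2 m, τ = 63.77 × 0.2 = 12.75 N·m counterclockwise.
Net moment of existing loads = 97.15 N·m clockwise.
The box weighs 25 × 9.81 = 245.2 N and must supply an equal counterclockwise moment, so its lever arm about the knife-edge support is 97.15 / 245.2 = 0.396 m.
That puts it at 1.6 + 0.396 = 2 m from the right end.

x ≈ 2 m from the right end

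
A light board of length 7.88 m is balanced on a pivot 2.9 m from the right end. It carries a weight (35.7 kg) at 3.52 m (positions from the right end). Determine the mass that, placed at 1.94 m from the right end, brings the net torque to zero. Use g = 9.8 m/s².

m ≈ 23.1 kg

Taking torques about the pivot (at 2.9 m from the right end):
Weight: 35.7 × 9.8 = 349.9 N down at 3.52 m → arm 0.62 m, τ = 349.9 × 0.62 = 216.9 N·m counterclockwise.
Net moment of known loads = 216.9 N·m counterclockwise.
An unknown mass m at 1.94 m has arm 0.96 m; its moment is m·g·0.96 clockwise.
Balancing moments: m × 9.8 × 0.96 = 216.9, giving m = 216.9 / (9.8 × 0.96) = 23.1 kg.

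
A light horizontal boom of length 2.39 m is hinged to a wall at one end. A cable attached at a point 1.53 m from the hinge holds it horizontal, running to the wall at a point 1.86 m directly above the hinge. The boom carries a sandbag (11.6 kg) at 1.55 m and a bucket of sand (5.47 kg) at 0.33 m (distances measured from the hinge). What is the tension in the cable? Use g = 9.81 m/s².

Take moments about the hinge.
Sandbag: 11.6 × 9.81 = 113.8 N down at 1.55 m → arm 1.55 m, τ = 113.8 × 1.55 = 176.4 N·m clockwise.
Bucket of sand: 5.47 × 9.81 = 53.66 N down at 0.33 m → arm 0.33 m, τ = 53.66 × 0.33 = 17.71 N·m clockwise.
Total clockwise load moment = 194.1 N·m.
The cable tension T acts at 1.53 m; only its component perpendicular to the boom, T sinθ, produces torque. sinθ = h/√(h²+d²) = 1.86/√(1.86²+1.53²) = 0.7723.
Στ = 0 ⇒ T × 1.53 × 0.7723 = 194.1 ⇒ T = 194.1 / 1.182 = 164 N.

T ≈ 164 N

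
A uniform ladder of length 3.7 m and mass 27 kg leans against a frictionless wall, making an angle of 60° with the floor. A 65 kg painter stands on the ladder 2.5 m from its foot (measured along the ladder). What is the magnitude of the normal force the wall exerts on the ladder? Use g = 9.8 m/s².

N_wall ≈ 325 N

Choose the foot of the ladder as the axis so the floor normal and friction both act there and drop out.
Ladder weight 27×9.8 = 264.6 N acts at 1.85 m along the ladder; its horizontal arm is 1.85·cos60° = 0.925 m → τ = 244.8 N·m clockwise.
Painter: 65×9.8 = 637 N at 2.5 m → arm 1.25 m → τ = 796.2 N·m clockwise.
Wall normal N acts horizontally at the top; its moment arm is the height L sinθ = 3.7·sin60° = 3.204 m, counterclockwise.
Balancing moments: N × 3.204 = 1041, giving N = 325 N.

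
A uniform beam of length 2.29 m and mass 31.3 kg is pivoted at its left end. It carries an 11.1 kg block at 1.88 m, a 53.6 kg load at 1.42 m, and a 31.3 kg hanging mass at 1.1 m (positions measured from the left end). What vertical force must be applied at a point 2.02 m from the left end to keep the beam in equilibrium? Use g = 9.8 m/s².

About the left end:
Beam weight: 31.3 × 9.8 = 306.7 N down at 1.145 m → arm 1.145 m, τ = 306.7 × 1.145 = 351.2 N·m clockwise.
Block: 11.1 × 9.8 = 108.8 N down at 1.88 m → arm 1.88 m, τ = 108.8 × 1.88 = 204.5 N·m clockwise.
Load: 53.6 × 9.8 = 525.3 N down at 1.42 m → arm 1.42 m, τ = 525.3 × 1.42 = 745.9 N·m clockwise.
Hanging mass: 31.3 × 9.8 = 306.7 N down at 1.1 m → arm 1.1 m, τ = 306.7 × 1.1 = 337.4 N·m clockwise.
Net moment of the loads = 1639 N·m clockwise.
The upward force F acts at a point 2.02 m from the left end, arm 2.02 m, giving F × 2.02 counterclockwise.
For rotational equilibrium, F × 2.02 = 1639, so F = 1639 / 2.02 = 811 N.

F ≈ 811 N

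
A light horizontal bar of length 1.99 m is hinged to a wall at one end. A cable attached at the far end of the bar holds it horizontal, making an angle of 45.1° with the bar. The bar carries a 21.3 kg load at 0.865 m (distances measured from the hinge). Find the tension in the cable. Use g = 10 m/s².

Sum moments about the hinge (the unknown hinge reaction has zero arm there).
Load: 21.3 × 10 = 213 N down at 0.865 m → arm 0.865 m, τ = 213 × 0.865 = 184.2 N·m clockwise.
Total clockwise load moment = 184.2 N·m.
The cable tension T acts at 1.99 m; only its component perpendicular to the bar, T sinθ, produces torque. sin 45.1° = 0.7083.
Στ = 0 ⇒ T × 1.99 × 0.7083 = 184.2 ⇒ T = 184.2 / 1.41 = 131 N.

T ≈ 131 N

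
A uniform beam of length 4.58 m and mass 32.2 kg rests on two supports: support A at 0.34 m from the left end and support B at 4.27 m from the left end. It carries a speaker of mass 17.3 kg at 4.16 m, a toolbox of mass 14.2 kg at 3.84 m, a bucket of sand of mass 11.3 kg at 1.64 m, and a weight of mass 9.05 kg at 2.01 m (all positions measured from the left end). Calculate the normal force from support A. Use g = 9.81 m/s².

R_A ≈ 304 N

Take moments about support B.
Beam weight: 32.2 × 9.81 = 315.9 N down at 2.29 m → arm 1.98 m, τ = 315.9 × 1.98 = 625.5 N·m counterclockwise.
Speaker: 17.3 × 9.81 = 169.7 N down at 4.16 m → arm 0.11 m, τ = 169.7 × 0.11 = 18.67 N·m counterclockwise.
Toolbox: 14.2 × 9.81 = 139.3 N down at 3.84 m → arm 0.43 m, τ = 139.3 × 0.43 = 59.9 N·m counterclockwise.
Bucket of sand: 11.3 × 9.81 = 110.9 N down at 1.64 m → arm 2.63 m, τ = 110.9 × 2.63 = 291.7 N·m counterclockwise.
Weight: 9.05 × 9.81 = 88.78 N down at 2.01 m → arm 2.26 m, τ = 88.78 × 2.26 = 200.6 N·m counterclockwise.
Net load moment about support B = 1196 N·m counterclockwise.
Reaction R at support A is upward at 0.34 m, arm 3.93 m → moment R × 3.93 clockwise.
Στ = 0 ⇒ R × 3.93 = 1196 ⇒ R = 304 N.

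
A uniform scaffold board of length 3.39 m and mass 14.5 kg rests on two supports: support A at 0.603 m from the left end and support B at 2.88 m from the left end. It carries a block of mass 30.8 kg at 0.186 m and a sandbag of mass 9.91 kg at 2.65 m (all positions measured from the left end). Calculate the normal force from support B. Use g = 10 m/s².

R_B ≈ 102 N

Take moments about support A.
Beam weight: 14.5 × 10 = 145 N down at 1.695 m → arm 1.092 m, τ = 145 × 1.092 = 158.3 N·m clockwise.
Block: 30.8 × 10 = 308 N down at 0.186 m → arm 0.417 m, τ = 308 × 0.417 = 128.4 N·m counterclockwise.
Sandbag: 9.91 × 10 = 99.1 N down at 2.65 m → arm 2.047 m, τ = 99.1 × 2.047 = 202.9 N·m clockwise.
Net load moment about support A = 232.8 N·m clockwise.
Reaction R at support B is upward at 2.88 m, arm 2.277 m → moment R × 2.277 counterclockwise.
For rotational equilibrium, R × 2.277 = 232.8, so R = 102 N.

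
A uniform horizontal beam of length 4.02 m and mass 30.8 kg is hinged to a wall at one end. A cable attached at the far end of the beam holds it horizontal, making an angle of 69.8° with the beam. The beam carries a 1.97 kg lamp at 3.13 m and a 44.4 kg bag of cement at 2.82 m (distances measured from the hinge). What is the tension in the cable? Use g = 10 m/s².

T ≈ 512 N

Sum moments about the hinge (the unknown hinge reaction has zero arm there).
Beam weight: 30.8 × 10 = 308 N down at 2.01 m → arm 2.01 m, τ = 308 × 2.01 = 619.1 N·m clockwise.
Lamp: 1.97 × 10 = 19.7 N down at 3.13 m → arm 3.13 m, τ = 19.7 × 3.13 = 61.66 N·m clockwise.
Bag of cement: 44.4 × 10 = 444 N down at 2.82 m → arm 2.82 m, τ = 444 × 2.82 = 1252 N·m clockwise.
Total clockwise load moment = 1933 N·m.
The cable tension T acts at 4.02 m; only its component perpendicular to the beam, T sinθ, produces torque. sin 69.8° = 0.9385.
Balancing moments: T × 4.02 × 0.9385 = 1933, giving T = 1933 / 3.773 = 512 N.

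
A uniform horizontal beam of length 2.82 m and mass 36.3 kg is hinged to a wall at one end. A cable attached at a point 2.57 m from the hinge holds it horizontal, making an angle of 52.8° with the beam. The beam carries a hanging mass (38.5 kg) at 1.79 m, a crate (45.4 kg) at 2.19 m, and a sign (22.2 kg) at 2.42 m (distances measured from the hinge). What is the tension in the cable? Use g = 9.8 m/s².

About the hinge:
Beam weight: 36.3 × 9.8 = 355.7 N down at 1.41 m → arm 1.41 m, τ = 355.7 × 1.41 = 501.5 N·m clockwise.
Hanging mass: 38.5 × 9.8 = 377.3 N down at 1.79 m → arm 1.79 m, τ = 377.3 × 1.79 = 675.4 N·m clockwise.
Crate: 45.4 × 9.8 = 444.9 N down at 2.19 m → arm 2.19 m, τ = 444.9 × 2.19 = 974.3 N·m clockwise.
Sign: 22.2 × 9.8 = 217.6 N down at 2.42 m → arm 2.42 m, τ = 217.6 × 2.42 = 526.6 N·m clockwise.
Total clockwise load moment = 2678 N·m.
The cable tension T acts at 2.57 m; only its component perpendicular to the beam, T sinθ, produces torque. sin 52.8° = 0.7965.
Setting net torque to zero: T × 2.57 × 0.7965 = 2678 → T = 2678 / 2.047 = 1310 N.

T ≈ 1310 N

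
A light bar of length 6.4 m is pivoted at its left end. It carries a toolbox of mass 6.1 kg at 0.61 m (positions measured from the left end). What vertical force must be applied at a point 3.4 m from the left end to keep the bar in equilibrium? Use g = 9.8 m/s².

F ≈ 10.7 N

Taking torques about the left end:
Toolbox: 6.1 × 9.8 = 59.78 N down at 0.61 m → arm 0.61 m, τ = 59.78 × 0.61 = 36.47 N·m clockwise.
Net moment of the loads = 36.47 N·m clockwise.
The upward force F acts at a point 3.4 m from the left end, arm 3.4 m, giving F × 3.4 counterclockwise.
For rotational equilibrium, F × 3.4 = 36.47, so F = 36.47 / 3.4 = 10.7 N.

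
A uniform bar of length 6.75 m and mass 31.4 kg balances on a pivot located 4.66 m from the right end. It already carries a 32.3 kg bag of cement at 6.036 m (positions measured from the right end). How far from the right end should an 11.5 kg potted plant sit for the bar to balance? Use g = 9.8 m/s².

Sum moments about the pivot (at 4.66 m from the right end) (the support reaction has zero arm there).
Beam weight: 31.4 × 9.8 = 307.7 N down at 3.375 m → arm 1.285 m, τ = 307.7 × 1.285 = 395.4 N·m clockwise.
Bag of cement: 32.3 × 9.8 = 316.5 N down at 6.036 m → arm 1.376 m, τ = 316.5 × 1.376 = 435.5 N·m counterclockwise.
Net moment of existing loads = 40.1 N·m counterclockwise.
The potted plant weighs 11.5 × 9.8 = 112.7 N and must supply an equal clockwise moment, so its lever arm about the pivot is 40.1 / 112.7 = 0.356 m.
That puts it at 4.66 − 0.356 = 4.3 m from the right end.

x ≈ 4.3 m from the right end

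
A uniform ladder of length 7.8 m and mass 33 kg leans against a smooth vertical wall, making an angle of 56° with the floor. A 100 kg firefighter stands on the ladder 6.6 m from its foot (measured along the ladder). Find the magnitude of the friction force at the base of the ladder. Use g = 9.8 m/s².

f ≈ 668 N

About the foot of the ladder:
Ladder weight 33×9.8 = 323.4 N acts at 3.9 m along the ladder; its horizontal arm is 3.9·cos56° = 2.181 m → τ = 705.3 N·m clockwise.
Firefighter: 100×9.8 = 980 N at 6.6 m → arm 3.691 m → τ = 3617 N·m clockwise.
Wall normal N acts horizontally at the top; its moment arm is the height L sinθ = 7.8·sin56° = 6.466 m, counterclockwise.
Balancing moments: N × 6.466 = 4322, giving N = 668 N.
ΣFx = 0: friction at the foot balances the wall's push, so f = N_wall = 668 N.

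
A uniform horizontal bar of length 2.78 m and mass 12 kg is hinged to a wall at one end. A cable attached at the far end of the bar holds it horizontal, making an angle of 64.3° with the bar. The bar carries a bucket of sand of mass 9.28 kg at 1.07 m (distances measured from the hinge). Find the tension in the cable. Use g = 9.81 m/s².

Taking torques about the hinge:
Beam weight: 12 × 9.81 = 117.7 N down at 1.39 m → arm 1.39 m, τ = 117.7 × 1.39 = 163.6 N·m clockwise.
Bucket of sand: 9.28 × 9.81 = 91.04 N down at 1.07 m → arm 1.07 m, τ = 91.04 × 1.07 = 97.41 N·m clockwise.
Total clockwise load moment = 261 N·m.
The cable tension T acts at 2.78 m; only its component perpendicular to the bar, T sinθ, produces torque. sin 64.3° = 0.9011.
Setting net torque to zero: T × 2.78 × 0.9011 = 261 → T = 261 / 2.505 = 104 N.

T ≈ 104 N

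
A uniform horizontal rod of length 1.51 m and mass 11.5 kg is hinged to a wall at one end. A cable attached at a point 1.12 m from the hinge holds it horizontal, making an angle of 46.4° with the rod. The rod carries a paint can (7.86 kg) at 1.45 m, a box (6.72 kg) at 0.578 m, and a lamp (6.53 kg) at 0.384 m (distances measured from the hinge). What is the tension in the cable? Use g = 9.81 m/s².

T ≈ 320 N

About the hinge:
Beam weight: 11.5 × 9.81 = 112.8 N down at 0.755 m → arm 0.755 m, τ = 112.8 × 0.755 = 85.16 N·m clockwise.
Paint can: 7.86 × 9.81 = 77.11 N down at 1.45 m → arm 1.45 m, τ = 77.11 × 1.45 = 111.8 N·m clockwise.
Box: 6.72 × 9.81 = 65.92 N down at 0.578 m → arm 0.578 m, τ = 65.92 × 0.578 = 38.1 N·m clockwise.
Lamp: 6.53 × 9.81 = 64.06 N down at 0.384 m → arm 0.384 m, τ = 64.06 × 0.384 = 24.6 N·m clockwise.
Total clockwise load moment = 259.7 N·m.
The cable tension T acts at 1.12 m; only its component perpendicular to the rod, T sinθ, produces torque. sin 46.4° = 0.7242.
Setting net torque to zero: T × 1.12 × 0.7242 = 259.7 → T = 259.7 / 0.8111 = 320 N.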